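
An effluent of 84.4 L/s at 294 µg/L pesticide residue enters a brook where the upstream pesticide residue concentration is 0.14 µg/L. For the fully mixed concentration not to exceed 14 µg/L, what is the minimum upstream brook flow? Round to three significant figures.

1710 L/s

Set C_mix = 14: (Q·0.1400 + 84.40·294.0) / (Q + 84.40) = 14
→ Q = 84.40·(294.0 − 14)/(14 − 0.1400) = 1705 L/s.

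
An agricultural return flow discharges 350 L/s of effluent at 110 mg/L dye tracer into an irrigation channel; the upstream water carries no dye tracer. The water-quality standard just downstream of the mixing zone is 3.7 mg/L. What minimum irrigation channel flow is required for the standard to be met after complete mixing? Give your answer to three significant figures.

Set C_mix = 3.7: (Q·0 + 350.0·110.0) / (Q + 350.0) = 3.7
→ Q = 350.0·(110.0 − 3.7)/(3.7 − 0) = 10060 L/s.

10100 L/s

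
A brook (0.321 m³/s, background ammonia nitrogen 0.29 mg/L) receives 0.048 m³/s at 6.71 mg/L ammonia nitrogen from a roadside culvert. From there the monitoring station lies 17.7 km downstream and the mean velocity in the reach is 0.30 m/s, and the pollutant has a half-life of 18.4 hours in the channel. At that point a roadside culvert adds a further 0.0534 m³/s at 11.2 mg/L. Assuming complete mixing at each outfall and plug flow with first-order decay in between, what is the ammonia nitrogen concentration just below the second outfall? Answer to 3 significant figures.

Mass balance: C = (0.3210·0.2900 + 0.04800·6.710) / 0.3690 = 0.4152/0.3690 = 1.125 mg/L; combined flow 0.3690 m³/s.
Travel time t = 17.7·1000 / 0.30 = 59000 s = 16.39 h.
Half-life 18.4 h → k = ln 2 / 18.4 = 0.03767 h⁻¹ = 0.9041 d⁻¹.
First-order decay: C = 1.125·exp(−k·t) = 1.125·0.5394 = 0.6068 mg/L.
At the second outfall, C = (0.3690·0.6068 + 0.05340·11.20) / (0.3690 + 0.05340) = 1.946 mg/L.

1.95 mg/L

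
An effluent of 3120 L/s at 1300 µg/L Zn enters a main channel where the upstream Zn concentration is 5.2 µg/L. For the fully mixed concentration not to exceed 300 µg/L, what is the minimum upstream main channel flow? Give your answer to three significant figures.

Set C_mix = 300: (Q·5.200 + 3120·1300) / (Q + 3120) = 300
→ Q = 3120·(1300 − 300)/(300 − 5.200) = 10580 L/s.

10600 L/s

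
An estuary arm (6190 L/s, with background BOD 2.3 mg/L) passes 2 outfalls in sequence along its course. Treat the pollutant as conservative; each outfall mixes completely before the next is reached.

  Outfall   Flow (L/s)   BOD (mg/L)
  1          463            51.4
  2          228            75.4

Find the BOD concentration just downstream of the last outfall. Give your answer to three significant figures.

8.03 mg/L

After outfall 1: Q = 6190 + 463.0 = 6653 L/s; C = (6190·2.300 + 463.0·51.40)/6653 = 5.717 mg/L.
After outfall 2: Q = 6653 + 228.0 = 6881 L/s; C = (6653·5.717 + 228.0·75.40)/6881 = 8.026 mg/L.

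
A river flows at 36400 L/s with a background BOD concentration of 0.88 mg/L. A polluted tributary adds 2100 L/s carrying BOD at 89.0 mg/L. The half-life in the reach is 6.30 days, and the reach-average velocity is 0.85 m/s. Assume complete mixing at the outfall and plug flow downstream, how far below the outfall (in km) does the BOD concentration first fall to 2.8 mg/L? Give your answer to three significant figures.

Conservation of mass: C = (36400·0.8800 + 2100·89.00) / 38500 = 218900/38500 = 5.687 mg/L.
Half-life 6.30 d → k = ln 2 / 6.30 = 0.1100 d⁻¹.
Set 5.687·exp(−k·t) = 2.8 → t = ln(5.687/2.8)/k = 556400 s = 154.5 h.
Distance = v·t = 0.85·556400 = 472900 m = 472.9 km.

473 km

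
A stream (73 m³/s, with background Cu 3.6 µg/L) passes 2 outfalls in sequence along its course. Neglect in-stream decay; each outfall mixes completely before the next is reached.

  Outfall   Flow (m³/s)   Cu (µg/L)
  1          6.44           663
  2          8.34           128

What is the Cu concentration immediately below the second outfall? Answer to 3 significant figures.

Outfall 1: combined Q = 79.44 m³/s; C = (73.00·3.600 + 6.440·663.0)/79.44 = 57.06 µg/L.
Outfall 2: combined Q = 87.78 m³/s; C = (79.44·57.06 + 8.340·128.0)/87.78 = 63.80 µg/L.

63.8 µg/L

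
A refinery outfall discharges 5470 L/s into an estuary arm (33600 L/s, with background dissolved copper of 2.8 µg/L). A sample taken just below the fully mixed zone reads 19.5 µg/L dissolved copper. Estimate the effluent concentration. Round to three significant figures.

122 µg/L

Mass balance: 33600·2.800 + 5470·Cₑ = 39070·19.50
→ Cₑ = (39070·19.50 − 33600·2.800) / 5470 = 122.1 µg/L.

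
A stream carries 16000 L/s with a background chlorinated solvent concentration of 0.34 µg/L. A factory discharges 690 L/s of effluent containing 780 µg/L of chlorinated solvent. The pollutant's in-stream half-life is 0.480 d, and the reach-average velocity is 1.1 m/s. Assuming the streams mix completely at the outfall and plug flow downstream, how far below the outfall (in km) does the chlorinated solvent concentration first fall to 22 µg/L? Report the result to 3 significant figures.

Flow-weighted average: C = (16000·0.3400 + 690.0·780.0) / 16690 = 543600/16690 = 32.57 µg/L.
Half-life 0.480 d → k = ln 2 / 0.480 = 1.444 d⁻¹.
Set 32.57·exp(−k·t) = 22 → t = ln(32.57/22)/k = 23480 s = 6.522 h.
Distance = v·t = 1.1·23480 = 25830 m = 25.83 km.

25.8 km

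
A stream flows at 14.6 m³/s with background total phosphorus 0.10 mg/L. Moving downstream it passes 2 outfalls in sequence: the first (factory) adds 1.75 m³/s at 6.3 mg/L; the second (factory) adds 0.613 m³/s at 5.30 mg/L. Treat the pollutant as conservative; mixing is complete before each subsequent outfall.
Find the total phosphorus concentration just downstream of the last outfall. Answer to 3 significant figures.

0.928 mg/L

After outfall 1: Q = 14.60 + 1.750 = 16.35 m³/s; C = (14.60·0.1000 + 1.750·6.300)/16.35 = 0.7636 mg/L.
After outfall 2: Q = 16.35 + 0.6130 = 16.96 m³/s; C = (16.35·0.7636 + 0.6130·5.300)/16.96 = 0.9275 mg/L.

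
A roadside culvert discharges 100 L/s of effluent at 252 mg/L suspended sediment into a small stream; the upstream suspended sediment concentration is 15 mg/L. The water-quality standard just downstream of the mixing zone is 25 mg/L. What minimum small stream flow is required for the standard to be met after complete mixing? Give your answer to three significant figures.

2270 L/s

Set C_mix = 25: (Q·15.00 + 100.0·252.0) / (Q + 100.0) = 25
→ Q = 100.0·(252.0 − 25)/(25 − 15.00) = 2270 L/s.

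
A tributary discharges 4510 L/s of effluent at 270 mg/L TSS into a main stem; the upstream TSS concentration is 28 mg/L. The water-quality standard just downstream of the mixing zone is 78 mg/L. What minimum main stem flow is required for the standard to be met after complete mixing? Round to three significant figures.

Set C_mix = 78: (Q·28.00 + 4510·270.0) / (Q + 4510) = 78
→ Q = 4510·(270.0 − 78)/(78 − 28.00) = 17320 L/s.

17300 L/s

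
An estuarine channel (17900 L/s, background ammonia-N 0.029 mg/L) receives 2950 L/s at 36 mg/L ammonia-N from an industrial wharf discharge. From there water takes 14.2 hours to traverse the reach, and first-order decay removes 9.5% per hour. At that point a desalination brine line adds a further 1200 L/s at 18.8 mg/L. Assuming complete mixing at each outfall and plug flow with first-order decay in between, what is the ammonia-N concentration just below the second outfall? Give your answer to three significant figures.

2.20 mg/L

Conservation of mass: C = (17900·0.02900 + 2950·36.00) / 20850 = 106700/20850 = 5.118 mg/L; combined flow 20850 L/s.
9.5%/h lost → k = −ln(1 − 0.095) = 0.09982 h⁻¹.
Applying C = C₀e^(−kt): 5.118 × 0.2423 = 1.240 mg/L.
Second outfall: C = (20850·1.240 + 1200·18.80)/22050 = 2.196 mg/L.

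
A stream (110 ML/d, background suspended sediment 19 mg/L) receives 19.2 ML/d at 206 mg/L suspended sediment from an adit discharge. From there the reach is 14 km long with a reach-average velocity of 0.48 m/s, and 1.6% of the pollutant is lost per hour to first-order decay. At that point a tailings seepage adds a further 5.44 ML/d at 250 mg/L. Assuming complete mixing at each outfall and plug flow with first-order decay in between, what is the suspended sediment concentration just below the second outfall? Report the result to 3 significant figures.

Flow-weighted average: C = (110.0·19.00 + 19.20·206.0) / 129.2 = 6045/129.2 = 46.79 mg/L; combined flow 129.2 ML/d.
Travel time t = 14·1000 / 0.48 = 29170 s = 8.102 h.
1.6%/h lost → k = −ln(1 − 0.016) = 0.01613 h⁻¹.
First-order decay: C = 46.79·exp(−k·t) = 46.79·0.8775 = 41.06 mg/L.
At the second outfall, C = (129.2·41.06 + 5.440·250.0) / (129.2 + 5.440) = 49.50 mg/L.

49.5 mg/L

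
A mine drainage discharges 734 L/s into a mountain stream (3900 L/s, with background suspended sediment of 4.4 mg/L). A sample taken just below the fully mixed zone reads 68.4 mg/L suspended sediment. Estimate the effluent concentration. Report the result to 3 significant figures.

408 mg/L

Mass balance: 3900·4.400 + 734.0·Cₑ = 4634·68.40
→ Cₑ = (4634·68.40 − 3900·4.400) / 734.0 = 408.5 mg/L.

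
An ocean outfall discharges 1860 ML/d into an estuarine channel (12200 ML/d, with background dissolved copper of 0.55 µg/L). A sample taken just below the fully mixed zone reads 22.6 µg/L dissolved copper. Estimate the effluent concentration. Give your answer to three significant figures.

Mass balance: 12200·0.5500 + 1860·Cₑ = 14060·22.60
→ Cₑ = (14060·22.60 − 12200·0.5500) / 1860 = 167.2 µg/L.

167 µg/L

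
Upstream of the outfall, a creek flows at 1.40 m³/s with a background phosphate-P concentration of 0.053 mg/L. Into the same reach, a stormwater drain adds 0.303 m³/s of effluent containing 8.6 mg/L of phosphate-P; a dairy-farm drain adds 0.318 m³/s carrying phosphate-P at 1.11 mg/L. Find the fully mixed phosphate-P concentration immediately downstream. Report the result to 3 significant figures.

Conservation of mass: C = (1.400·0.05300 + 0.3030·8.600 + 0.3180·1.110) / 2.021 = 3.033/2.021 = 1.501 mg/L.

1.50 mg/L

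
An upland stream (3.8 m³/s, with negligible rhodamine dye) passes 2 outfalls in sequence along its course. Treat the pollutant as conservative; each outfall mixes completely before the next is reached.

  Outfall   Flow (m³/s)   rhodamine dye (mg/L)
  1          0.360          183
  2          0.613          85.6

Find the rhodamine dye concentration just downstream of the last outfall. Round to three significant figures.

After outfall 1: Q = 3.800 + 0.3600 = 4.160 m³/s; C = (3.800·0 + 0.3600·183.0)/4.160 = 15.84 mg/L.
After outfall 2: Q = 4.160 + 0.6130 = 4.773 m³/s; C = (4.160·15.84 + 0.6130·85.60)/4.773 = 24.80 mg/L.

24.8 mg/L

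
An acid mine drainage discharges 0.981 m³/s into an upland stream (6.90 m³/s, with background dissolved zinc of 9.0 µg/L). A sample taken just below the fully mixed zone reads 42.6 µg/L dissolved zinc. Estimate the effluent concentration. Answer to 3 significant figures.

Mass balance: 6.900·9.000 + 0.9810·Cₑ = 7.881·42.60
→ Cₑ = (7.881·42.60 − 6.900·9.000) / 0.9810 = 278.9 µg/L.

279 µg/L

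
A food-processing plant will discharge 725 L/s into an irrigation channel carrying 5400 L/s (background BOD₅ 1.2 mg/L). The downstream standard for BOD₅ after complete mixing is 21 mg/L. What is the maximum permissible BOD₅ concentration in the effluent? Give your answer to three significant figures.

At the limit, (Qr·Cr + Qe·Cₑ)/(Qr + Qe) = 21:
Cₑ = (6125·21 − 5400·1.200) / 725.0 = 168.5 mg/L.

168 mg/L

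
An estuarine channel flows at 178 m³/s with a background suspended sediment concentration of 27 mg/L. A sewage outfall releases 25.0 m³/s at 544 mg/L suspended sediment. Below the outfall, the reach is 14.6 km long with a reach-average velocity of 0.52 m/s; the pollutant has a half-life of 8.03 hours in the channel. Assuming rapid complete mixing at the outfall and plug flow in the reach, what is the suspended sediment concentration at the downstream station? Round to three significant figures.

Mixed concentration C = ΣQC/ΣQ = (178.0·27.00 + 25.00·544.0) / 203.0 = 18410/203.0 = 90.67 mg/L.
Travel time t = 14.6·1000 / 0.52 = 28080 s = 7.799 h.
Half-life 8.03 h → k = ln 2 / 8.03 = 0.08632 h⁻¹ = 2.072 d⁻¹.
Decay over the reach: 90.67·exp(−kt) = 90.67·0.5101 = 46.25 mg/L.

46.2 mg/L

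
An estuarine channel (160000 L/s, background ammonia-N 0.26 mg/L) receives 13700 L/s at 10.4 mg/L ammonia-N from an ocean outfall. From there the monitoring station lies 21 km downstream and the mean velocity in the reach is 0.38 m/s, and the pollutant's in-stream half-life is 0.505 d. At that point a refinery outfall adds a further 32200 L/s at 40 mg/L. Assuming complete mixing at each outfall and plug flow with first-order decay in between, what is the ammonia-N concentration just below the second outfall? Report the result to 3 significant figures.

Flow-weighted average: C = (160000·0.2600 + 13700·10.40) / 173700 = 184100/173700 = 1.060 mg/L; combined flow 173700 L/s.
Travel time t = 21·1000 / 0.38 = 55260 s = 15.35 h.
Half-life 0.505 d → k = ln 2 / 0.505 = 1.373 d⁻¹.
After decay, C = 1.060 × e^(−kt) = 1.060 × 0.4156 = 0.4405 mg/L.
Second outfall: C = (173700·0.4405 + 32200·40.00)/205900 = 6.627 mg/L.

6.63 mg/L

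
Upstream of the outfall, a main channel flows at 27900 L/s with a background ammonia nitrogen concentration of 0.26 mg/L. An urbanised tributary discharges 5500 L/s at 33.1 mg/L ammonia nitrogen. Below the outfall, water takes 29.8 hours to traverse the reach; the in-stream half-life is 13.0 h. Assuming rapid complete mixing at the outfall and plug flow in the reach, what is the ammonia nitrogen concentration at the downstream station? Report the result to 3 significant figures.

Flow-weighted average: C = (27900·0.2600 + 5500·33.10) / 33400 = 189300/33400 = 5.668 mg/L.
Half-life 13.0 h → k = ln 2 / 13.0 = 0.05332 h⁻¹ = 1.280 d⁻¹.
Decay over the reach: 5.668·exp(−kt) = 5.668·0.2041 = 1.157 mg/L.

1.16 mg/L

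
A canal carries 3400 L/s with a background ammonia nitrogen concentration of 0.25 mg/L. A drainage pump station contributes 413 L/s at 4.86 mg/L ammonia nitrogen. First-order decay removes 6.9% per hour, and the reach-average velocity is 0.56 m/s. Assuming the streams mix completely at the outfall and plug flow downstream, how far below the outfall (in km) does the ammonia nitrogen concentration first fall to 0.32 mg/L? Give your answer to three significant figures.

Conservation of mass: C = (3400·0.2500 + 413.0·4.860) / 3813 = 2857/3813 = 0.7493 mg/L.
6.9%/h lost → k = −ln(1 − 0.069) = 0.07150 h⁻¹.
Set 0.7493·exp(−k·t) = 0.32 → t = ln(0.7493/0.32)/k = 42840 s = 11.90 h.
Distance = v·t = 0.56·42840 = 23990 m = 23.99 km.

24.0 km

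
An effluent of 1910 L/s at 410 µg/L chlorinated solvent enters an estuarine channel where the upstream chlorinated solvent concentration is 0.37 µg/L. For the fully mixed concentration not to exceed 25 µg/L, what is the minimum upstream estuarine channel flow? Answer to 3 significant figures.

29900 L/s

Set C_mix = 25: (Q·0.3700 + 1910·410.0) / (Q + 1910) = 25
→ Q = 1910·(410.0 − 25)/(25 − 0.3700) = 29860 L/s.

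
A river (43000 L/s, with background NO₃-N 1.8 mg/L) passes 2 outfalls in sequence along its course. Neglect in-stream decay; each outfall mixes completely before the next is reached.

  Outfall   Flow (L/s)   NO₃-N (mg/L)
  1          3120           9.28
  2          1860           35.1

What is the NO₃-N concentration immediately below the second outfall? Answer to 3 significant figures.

3.58 mg/L

Below outfall 1: Q → 46120 L/s, C = (43000·1.800 + 3120·9.280)/46120 = 2.306 mg/L.
Below outfall 2: Q → 47980 L/s, C = (46120·2.306 + 1860·35.10)/47980 = 3.577 mg/L.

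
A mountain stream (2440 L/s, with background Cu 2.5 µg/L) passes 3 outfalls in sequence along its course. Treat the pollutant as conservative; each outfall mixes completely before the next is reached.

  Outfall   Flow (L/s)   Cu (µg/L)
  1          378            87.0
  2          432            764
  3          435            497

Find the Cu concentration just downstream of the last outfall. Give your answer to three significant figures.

159 µg/L

After outfall 1: Q = 2440 + 378.0 = 2818 L/s; C = (2440·2.500 + 378.0·87.00)/2818 = 13.83 µg/L.
After outfall 2: Q = 2818 + 432.0 = 3250 L/s; C = (2818·13.83 + 432.0·764.0)/3250 = 113.5 µg/L.
After outfall 3: Q = 3250 + 435.0 = 3685 L/s; C = (3250·113.5 + 435.0·497.0)/3685 = 158.8 µg/L.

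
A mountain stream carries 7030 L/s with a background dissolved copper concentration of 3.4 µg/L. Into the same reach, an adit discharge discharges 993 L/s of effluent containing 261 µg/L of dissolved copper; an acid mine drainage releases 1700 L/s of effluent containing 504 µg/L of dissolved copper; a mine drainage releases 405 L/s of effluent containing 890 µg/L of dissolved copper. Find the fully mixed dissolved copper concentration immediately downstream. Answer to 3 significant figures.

Mixed concentration C = ΣQC/ΣQ = (7030·3.400 + 993.0·261.0 + 1700·504.0 + 405.0·890.0) / 10130 = 1500000/10130 = 148.1 µg/L.

148 µg/L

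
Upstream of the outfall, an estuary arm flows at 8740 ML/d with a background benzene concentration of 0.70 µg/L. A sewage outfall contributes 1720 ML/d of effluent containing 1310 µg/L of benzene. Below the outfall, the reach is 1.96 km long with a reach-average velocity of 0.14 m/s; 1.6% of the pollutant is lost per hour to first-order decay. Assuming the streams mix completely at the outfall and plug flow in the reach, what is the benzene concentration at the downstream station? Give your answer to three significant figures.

203 µg/L

After mixing, C = (8740·0.7000 + 1720·1310) / 10460 = 2259000/10460 = 216.0 µg/L.
Travel time t = 1.96·1000 / 0.14 = 14000 s = 3.889 h.
1.6%/h lost → k = −ln(1 − 0.016) = 0.01613 h⁻¹.
First-order decay: C = 216.0·exp(−k·t) = 216.0·0.9392 = 202.9 µg/L.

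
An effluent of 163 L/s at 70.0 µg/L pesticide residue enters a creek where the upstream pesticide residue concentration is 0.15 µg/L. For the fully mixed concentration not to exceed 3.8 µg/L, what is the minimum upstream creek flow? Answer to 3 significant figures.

Set C_mix = 3.8: (Q·0.1500 + 163.0·70.00) / (Q + 163.0) = 3.8
→ Q = 163.0·(70.00 − 3.8)/(3.8 − 0.1500) = 2956 L/s.

2960 L/s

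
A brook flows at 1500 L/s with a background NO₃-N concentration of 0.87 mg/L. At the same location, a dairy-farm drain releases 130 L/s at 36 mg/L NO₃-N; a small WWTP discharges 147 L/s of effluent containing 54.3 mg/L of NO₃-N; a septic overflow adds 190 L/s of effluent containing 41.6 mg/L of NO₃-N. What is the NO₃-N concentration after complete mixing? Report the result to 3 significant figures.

11.1 mg/L

Mass balance: C = (1500·0.8700 + 130.0·36.00 + 147.0·54.30 + 190.0·41.60) / 1967 = 21870/1967 = 11.12 mg/L.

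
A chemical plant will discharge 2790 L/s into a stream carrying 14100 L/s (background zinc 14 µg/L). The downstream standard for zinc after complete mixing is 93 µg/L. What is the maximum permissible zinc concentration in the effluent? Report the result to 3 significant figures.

At the limit, (Qr·Cr + Qe·Cₑ)/(Qr + Qe) = 93:
Cₑ = (16890·93 − 14100·14.00) / 2790 = 492.2 µg/L.

492 µg/L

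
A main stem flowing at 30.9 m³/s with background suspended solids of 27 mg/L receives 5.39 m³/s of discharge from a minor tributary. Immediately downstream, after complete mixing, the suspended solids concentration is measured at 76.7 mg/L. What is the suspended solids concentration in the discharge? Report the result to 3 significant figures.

362 mg/L

Mass balance: 30.90·27.00 + 5.390·Cₑ = 36.29·76.70
→ Cₑ = (36.29·76.70 − 30.90·27.00) / 5.390 = 361.6 mg/L.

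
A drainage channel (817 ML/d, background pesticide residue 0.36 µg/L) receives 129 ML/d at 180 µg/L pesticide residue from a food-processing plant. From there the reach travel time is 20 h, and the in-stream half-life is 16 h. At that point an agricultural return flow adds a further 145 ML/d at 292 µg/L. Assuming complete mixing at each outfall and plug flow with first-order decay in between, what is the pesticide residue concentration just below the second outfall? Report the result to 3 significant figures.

47.9 µg/L

Mass balance: C = (817.0·0.3600 + 129.0·180.0) / 946.0 = 23510/946.0 = 24.86 µg/L; combined flow 946.0 ML/d.
Half-life 16 h → k = ln 2 / 16 = 0.04332 h⁻¹ = 1.040 d⁻¹.
Decay over the reach: 24.86·exp(−kt) = 24.86·0.4204 = 10.45 µg/L.
Second outfall: C = (946.0·10.45 + 145.0·292.0)/1091 = 47.87 µg/L.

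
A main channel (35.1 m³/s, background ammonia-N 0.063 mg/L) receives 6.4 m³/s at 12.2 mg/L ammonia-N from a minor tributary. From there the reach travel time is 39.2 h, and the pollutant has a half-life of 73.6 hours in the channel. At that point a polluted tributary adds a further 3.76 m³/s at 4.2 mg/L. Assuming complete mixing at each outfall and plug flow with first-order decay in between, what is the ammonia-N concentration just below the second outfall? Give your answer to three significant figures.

1.58 mg/L

Mixed concentration C = ΣQC/ΣQ = (35.10·0.06300 + 6.400·12.20) / 41.50 = 80.29/41.50 = 1.935 mg/L; combined flow 41.50 m³/s.
Half-life 73.6 h → k = ln 2 / 73.6 = 0.009418 h⁻¹ = 0.2260 d⁻¹.
Decay over the reach: 1.935·exp(−kt) = 1.935·0.6913 = 1.337 mg/L.
At the second outfall, C = (41.50·1.337 + 3.760·4.200) / (41.50 + 3.760) = 1.575 mg/L.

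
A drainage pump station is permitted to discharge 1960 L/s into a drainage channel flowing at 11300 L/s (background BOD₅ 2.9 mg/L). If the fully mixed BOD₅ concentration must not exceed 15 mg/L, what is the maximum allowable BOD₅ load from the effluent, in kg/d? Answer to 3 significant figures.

14400 kg/d

Mass balance at the limit: 11300·2.900 + 1960·Cₑ = 13260·15 → Cₑ = 84.76 mg/L.
1960 L/s = 1.960 m³/s. Load = 1.960 m³/s × 84.76 g/m³ × 86 400 s/d = 14350 kg/d.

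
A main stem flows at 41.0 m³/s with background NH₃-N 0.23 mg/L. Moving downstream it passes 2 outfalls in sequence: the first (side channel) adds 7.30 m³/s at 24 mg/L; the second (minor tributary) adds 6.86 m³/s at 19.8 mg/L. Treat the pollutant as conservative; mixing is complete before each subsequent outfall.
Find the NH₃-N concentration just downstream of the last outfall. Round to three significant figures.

Outfall 1: combined Q = 48.30 m³/s; C = (41.00·0.2300 + 7.300·24.00)/48.30 = 3.823 mg/L.
Outfall 2: combined Q = 55.16 m³/s; C = (48.30·3.823 + 6.860·19.80)/55.16 = 5.810 mg/L.

5.81 mg/L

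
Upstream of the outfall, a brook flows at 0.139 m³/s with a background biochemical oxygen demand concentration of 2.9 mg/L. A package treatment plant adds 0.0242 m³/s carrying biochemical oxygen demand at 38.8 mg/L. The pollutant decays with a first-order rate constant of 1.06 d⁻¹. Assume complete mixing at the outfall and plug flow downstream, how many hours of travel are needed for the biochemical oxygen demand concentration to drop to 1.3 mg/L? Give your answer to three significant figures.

Mixed concentration C = ΣQC/ΣQ = (0.1390·2.900 + 0.02420·38.80) / 0.1632 = 1.342/0.1632 = 8.223 mg/L.
8.223·exp(−k·t) = 1.3 → t = ln(8.223/1.3)/k = 150400 s = 41.76 h.

41.8 h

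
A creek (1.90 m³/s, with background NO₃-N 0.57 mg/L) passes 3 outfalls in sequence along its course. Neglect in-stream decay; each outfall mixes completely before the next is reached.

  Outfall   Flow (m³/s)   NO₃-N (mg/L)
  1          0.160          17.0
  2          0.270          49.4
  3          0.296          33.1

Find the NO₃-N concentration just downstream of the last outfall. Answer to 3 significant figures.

Below outfall 1: Q → 2.060 m³/s, C = (1.900·0.5700 + 0.1600·17.00)/2.060 = 1.846 mg/L.
Below outfall 2: Q → 2.330 m³/s, C = (2.060·1.846 + 0.2700·49.40)/2.330 = 7.357 mg/L.
Below outfall 3: Q → 2.626 m³/s, C = (2.330·7.357 + 0.2960·33.10)/2.626 = 10.26 mg/L.

10.3 mg/L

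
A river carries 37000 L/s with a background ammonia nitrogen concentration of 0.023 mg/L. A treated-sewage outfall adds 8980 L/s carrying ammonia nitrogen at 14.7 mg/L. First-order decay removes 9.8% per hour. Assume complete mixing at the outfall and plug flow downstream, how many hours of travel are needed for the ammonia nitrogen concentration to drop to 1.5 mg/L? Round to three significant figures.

Mass balance: C = (37000·0.02300 + 8980·14.70) / 45980 = 132900/45980 = 2.889 mg/L.
9.8%/h lost → k = −ln(1 − 0.098) = 0.1031 h⁻¹.
2.889·exp(−k·t) = 1.5 → t = ln(2.889/1.5)/k = 22880 s = 6.356 h.

6.36 h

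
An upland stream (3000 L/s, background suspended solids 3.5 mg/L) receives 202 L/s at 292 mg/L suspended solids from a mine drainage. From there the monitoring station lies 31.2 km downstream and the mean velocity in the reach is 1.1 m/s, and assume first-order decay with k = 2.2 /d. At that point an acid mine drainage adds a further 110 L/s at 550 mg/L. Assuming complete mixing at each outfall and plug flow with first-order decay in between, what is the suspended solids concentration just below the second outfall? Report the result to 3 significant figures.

Mixed concentration C = ΣQC/ΣQ = (3000·3.500 + 202.0·292.0) / 3202 = 69480/3202 = 21.70 mg/L; combined flow 3202 L/s.
Travel time t = 31.2·1000 / 1.1 = 28360 s = 7.879 h.
After decay, C = 21.70 × e^(−kt) = 21.70 × 0.4857 = 10.54 mg/L.
At the second outfall, C = (3202·10.54 + 110.0·550.0) / (3202 + 110.0) = 28.46 mg/L.

28.5 mg/L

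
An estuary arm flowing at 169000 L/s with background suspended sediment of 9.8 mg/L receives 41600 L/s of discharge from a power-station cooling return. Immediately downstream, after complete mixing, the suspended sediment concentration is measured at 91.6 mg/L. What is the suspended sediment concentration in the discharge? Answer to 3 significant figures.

424 mg/L

Mass balance: 169000·9.800 + 41600·Cₑ = 210600·91.60
→ Cₑ = (210600·91.60 − 169000·9.800) / 41600 = 423.9 mg/L.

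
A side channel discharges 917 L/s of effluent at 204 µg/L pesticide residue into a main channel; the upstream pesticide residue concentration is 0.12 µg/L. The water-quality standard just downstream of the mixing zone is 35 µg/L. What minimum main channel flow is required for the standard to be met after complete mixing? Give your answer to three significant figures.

Set C_mix = 35: (Q·0.1200 + 917.0·204.0) / (Q + 917.0) = 35
→ Q = 917.0·(204.0 − 35)/(35 − 0.1200) = 4443 L/s.

4440 L/s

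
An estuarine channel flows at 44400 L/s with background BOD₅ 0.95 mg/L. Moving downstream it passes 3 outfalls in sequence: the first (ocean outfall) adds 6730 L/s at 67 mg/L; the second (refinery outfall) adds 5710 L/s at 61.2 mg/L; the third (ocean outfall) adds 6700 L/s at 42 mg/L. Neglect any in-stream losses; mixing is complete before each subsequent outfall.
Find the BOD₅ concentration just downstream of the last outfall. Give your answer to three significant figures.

Outfall 1: combined Q = 51130 L/s; C = (44400·0.9500 + 6730·67.00)/51130 = 9.644 mg/L.
Outfall 2: combined Q = 56840 L/s; C = (51130·9.644 + 5710·61.20)/56840 = 14.82 mg/L.
Outfall 3: combined Q = 63540 L/s; C = (56840·14.82 + 6700·42.00)/63540 = 17.69 mg/L.

17.7 mg/L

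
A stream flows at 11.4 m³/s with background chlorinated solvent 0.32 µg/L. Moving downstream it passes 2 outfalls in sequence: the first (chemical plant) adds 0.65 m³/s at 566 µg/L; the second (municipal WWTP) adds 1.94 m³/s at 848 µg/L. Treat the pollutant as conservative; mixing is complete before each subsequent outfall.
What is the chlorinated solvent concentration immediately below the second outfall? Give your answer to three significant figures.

Below outfall 1: Q → 12.05 m³/s, C = (11.40·0.3200 + 0.6500·566.0)/12.05 = 30.83 µg/L.
Below outfall 2: Q → 13.99 m³/s, C = (12.05·30.83 + 1.940·848.0)/13.99 = 144.2 µg/L.

144 µg/L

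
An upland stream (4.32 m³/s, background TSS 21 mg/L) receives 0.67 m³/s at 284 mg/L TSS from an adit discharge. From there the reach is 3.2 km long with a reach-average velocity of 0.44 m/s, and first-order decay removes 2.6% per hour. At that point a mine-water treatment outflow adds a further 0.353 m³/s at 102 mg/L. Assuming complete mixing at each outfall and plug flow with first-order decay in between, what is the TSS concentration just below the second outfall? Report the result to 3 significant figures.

56.6 mg/L

Mass balance: C = (4.320·21.00 + 0.6700·284.0) / 4.990 = 281.0/4.990 = 56.31 mg/L; combined flow 4.990 m³/s.
Travel time t = 3.2·1000 / 0.44 = 7273 s = 2.020 h.
2.6%/h lost → k = −ln(1 − 0.026) = 0.02634 h⁻¹.
Applying C = C₀e^(−kt): 56.31 × 0.9482 = 53.39 mg/L.
Second outfall: C = (4.990·53.39 + 0.3530·102.0)/5.343 = 56.61 mg/L.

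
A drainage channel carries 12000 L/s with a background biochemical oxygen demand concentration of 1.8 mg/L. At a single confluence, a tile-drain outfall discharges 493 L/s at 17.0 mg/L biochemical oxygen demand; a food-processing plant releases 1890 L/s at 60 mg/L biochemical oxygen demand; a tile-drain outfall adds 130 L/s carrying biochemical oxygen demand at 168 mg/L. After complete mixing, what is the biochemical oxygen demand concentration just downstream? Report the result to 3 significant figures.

Mixed concentration C = ΣQC/ΣQ = (12000·1.800 + 493.0·17.00 + 1890·60.00 + 130.0·168.0) / 14510 = 165200/14510 = 11.38 mg/L.

11.4 mg/L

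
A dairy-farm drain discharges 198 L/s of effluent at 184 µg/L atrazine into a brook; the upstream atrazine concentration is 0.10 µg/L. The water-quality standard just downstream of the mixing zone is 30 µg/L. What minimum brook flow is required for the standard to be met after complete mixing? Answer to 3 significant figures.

1020 L/s

Set C_mix = 30: (Q·0.1000 + 198.0·184.0) / (Q + 198.0) = 30
→ Q = 198.0·(184.0 − 30)/(30 − 0.1000) = 1020 L/s.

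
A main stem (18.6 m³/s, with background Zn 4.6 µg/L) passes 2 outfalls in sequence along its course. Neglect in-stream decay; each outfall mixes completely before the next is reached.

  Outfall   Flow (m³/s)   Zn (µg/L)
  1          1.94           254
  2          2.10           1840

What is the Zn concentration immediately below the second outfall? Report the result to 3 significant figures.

196 µg/L

Outfall 1: combined Q = 20.54 m³/s; C = (18.60·4.600 + 1.940·254.0)/20.54 = 28.16 µg/L.
Outfall 2: combined Q = 22.64 m³/s; C = (20.54·28.16 + 2.100·1840)/22.64 = 196.2 µg/L.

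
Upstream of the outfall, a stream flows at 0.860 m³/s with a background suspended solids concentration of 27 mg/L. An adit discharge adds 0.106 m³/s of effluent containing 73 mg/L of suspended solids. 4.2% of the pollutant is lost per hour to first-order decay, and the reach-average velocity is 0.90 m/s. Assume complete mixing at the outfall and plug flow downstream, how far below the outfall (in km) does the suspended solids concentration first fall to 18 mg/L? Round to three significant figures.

Flow-weighted average: C = (0.8600·27.00 + 0.1060·73.00) / 0.9660 = 30.96/0.9660 = 32.05 mg/L.
4.2%/h lost → k = −ln(1 − 0.042) = 0.04291 h⁻¹.
Set 32.05·exp(−k·t) = 18 → t = ln(32.05/18)/k = 48400 s = 13.44 h.
Distance = v·t = 0.90·48400 = 43560 m = 43.56 km.

43.6 km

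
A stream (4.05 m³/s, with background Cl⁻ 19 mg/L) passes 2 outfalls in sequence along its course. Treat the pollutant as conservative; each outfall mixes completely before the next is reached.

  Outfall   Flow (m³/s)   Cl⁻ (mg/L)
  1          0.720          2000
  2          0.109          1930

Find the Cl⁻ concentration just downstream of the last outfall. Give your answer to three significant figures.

Outfall 1: combined Q = 4.770 m³/s; C = (4.050·19.00 + 0.7200·2000)/4.770 = 318.0 mg/L.
Outfall 2: combined Q = 4.879 m³/s; C = (4.770·318.0 + 0.1090·1930)/4.879 = 354.0 mg/L.

354 mg/L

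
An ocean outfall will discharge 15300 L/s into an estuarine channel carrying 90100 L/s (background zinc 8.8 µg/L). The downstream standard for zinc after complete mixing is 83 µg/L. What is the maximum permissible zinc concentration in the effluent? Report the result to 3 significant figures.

At the limit, (Qr·Cr + Qe·Cₑ)/(Qr + Qe) = 83:
Cₑ = (105400·83 − 90100·8.800) / 15300 = 520.0 µg/L.

520 µg/L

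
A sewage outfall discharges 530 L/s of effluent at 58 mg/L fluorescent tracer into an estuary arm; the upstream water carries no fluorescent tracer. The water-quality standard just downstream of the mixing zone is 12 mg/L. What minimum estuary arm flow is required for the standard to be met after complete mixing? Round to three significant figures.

Set C_mix = 12: (Q·0 + 530.0·58.00) / (Q + 530.0) = 12
→ Q = 530.0·(58.00 − 12)/(12 − 0) = 2032 L/s.

2030 L/s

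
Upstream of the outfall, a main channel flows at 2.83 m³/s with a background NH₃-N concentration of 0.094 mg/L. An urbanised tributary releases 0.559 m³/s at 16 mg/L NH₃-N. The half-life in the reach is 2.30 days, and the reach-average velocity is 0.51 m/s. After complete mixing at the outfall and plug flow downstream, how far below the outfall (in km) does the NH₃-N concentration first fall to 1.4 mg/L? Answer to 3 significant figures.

97.0 km

Flow-weighted average: C = (2.830·0.09400 + 0.5590·16.00) / 3.389 = 9.210/3.389 = 2.718 mg/L.
Half-life 2.30 d → k = ln 2 / 2.30 = 0.3014 d⁻¹.
Set 2.718·exp(−k·t) = 1.4 → t = ln(2.718/1.4)/k = 190200 s = 52.82 h.
Distance = v·t = 0.51·190200 = 96980 m = 96.98 km.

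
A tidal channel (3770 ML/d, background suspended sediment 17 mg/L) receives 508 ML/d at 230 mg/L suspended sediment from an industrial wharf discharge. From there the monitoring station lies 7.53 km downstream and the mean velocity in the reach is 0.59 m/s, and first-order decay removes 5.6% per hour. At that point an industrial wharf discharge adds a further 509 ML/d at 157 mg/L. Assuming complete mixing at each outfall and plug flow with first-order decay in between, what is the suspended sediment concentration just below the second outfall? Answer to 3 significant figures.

Mixed concentration C = ΣQC/ΣQ = (3770·17.00 + 508.0·230.0) / 4278 = 180900/4278 = 42.29 mg/L; combined flow 4278 ML/d.
Travel time t = 7.53·1000 / 0.59 = 12760 s = 3.545 h.
5.6%/h lost → k = −ln(1 − 0.056) = 0.05763 h⁻¹.
After decay, C = 42.29 × e^(−kt) = 42.29 × 0.8152 = 34.48 mg/L.
Second outfall: C = (4278·34.48 + 509.0·157.0)/4787 = 47.51 mg/L.

47.5 mg/L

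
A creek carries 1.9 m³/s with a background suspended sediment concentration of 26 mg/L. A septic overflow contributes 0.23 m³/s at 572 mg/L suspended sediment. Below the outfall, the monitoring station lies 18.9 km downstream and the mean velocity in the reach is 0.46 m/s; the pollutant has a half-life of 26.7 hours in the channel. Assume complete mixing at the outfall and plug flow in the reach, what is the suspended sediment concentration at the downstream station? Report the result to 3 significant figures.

After mixing, C = (1.900·26.00 + 0.2300·572.0) / 2.130 = 181.0/2.130 = 84.96 mg/L.
Travel time t = 18.9·1000 / 0.46 = 41090 s = 11.41 h.
Half-life 26.7 h → k = ln 2 / 26.7 = 0.02596 h⁻¹ = 0.6231 d⁻¹.
After decay, C = 84.96 × e^(−kt) = 84.96 × 0.7436 = 63.17 mg/L.

63.2 mg/L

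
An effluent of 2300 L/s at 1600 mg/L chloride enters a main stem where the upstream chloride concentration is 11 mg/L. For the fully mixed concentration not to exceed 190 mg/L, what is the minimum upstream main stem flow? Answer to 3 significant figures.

18100 L/s

Set C_mix = 190: (Q·11.00 + 2300·1600) / (Q + 2300) = 190
→ Q = 2300·(1600 − 190)/(190 − 11.00) = 18120 L/s.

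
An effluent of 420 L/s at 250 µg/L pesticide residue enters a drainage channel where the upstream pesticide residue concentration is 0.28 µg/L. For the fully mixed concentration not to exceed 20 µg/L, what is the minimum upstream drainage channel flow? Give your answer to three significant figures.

4900 L/s

Set C_mix = 20: (Q·0.2800 + 420.0·250.0) / (Q + 420.0) = 20
→ Q = 420.0·(250.0 − 20)/(20 − 0.2800) = 4899 L/s.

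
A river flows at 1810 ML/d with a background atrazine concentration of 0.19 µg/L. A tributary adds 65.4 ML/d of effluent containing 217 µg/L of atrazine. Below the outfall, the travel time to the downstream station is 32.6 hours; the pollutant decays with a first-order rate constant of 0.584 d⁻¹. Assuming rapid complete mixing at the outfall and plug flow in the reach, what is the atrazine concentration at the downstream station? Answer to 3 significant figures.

3.51 µg/L

Conservation of mass: C = (1810·0.1900 + 65.40·217.0) / 1875 = 14540/1875 = 7.751 µg/L.
After decay, C = 7.751 × e^(−kt) = 7.751 × 0.4524 = 3.506 µg/L.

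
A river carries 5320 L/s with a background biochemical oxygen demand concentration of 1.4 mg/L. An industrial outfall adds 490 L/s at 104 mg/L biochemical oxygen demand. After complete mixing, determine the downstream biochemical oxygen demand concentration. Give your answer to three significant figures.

Conservation of mass: C = (5320·1.400 + 490.0·104.0) / 5810 = 58410/5810 = 10.05 mg/L.

10.1 mg/L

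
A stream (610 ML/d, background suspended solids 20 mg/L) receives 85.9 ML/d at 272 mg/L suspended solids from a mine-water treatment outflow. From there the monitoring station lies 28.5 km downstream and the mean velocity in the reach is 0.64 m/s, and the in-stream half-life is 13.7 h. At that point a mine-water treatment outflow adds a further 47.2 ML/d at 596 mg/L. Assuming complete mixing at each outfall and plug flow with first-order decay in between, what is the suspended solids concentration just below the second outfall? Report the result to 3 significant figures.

63.5 mg/L

Mixed concentration C = ΣQC/ΣQ = (610.0·20.00 + 85.90·272.0) / 695.9 = 35560/695.9 = 51.11 mg/L; combined flow 695.9 ML/d.
Travel time t = 28.5·1000 / 0.64 = 44530 s = 12.37 h.
Half-life 13.7 h → k = ln 2 / 13.7 = 0.05059 h⁻¹ = 1.214 d⁻¹.
After decay, C = 51.11 × e^(−kt) = 51.11 × 0.5348 = 27.33 mg/L.
Second outfall: C = (695.9·27.33 + 47.20·596.0)/743.1 = 63.45 mg/L.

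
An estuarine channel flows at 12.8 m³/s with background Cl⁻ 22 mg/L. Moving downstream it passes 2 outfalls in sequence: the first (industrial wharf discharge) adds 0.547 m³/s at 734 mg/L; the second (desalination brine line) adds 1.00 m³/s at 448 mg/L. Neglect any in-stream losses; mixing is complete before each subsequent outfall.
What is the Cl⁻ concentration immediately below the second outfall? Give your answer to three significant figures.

Outfall 1: combined Q = 13.35 m³/s; C = (12.80·22.00 + 0.5470·734.0)/13.35 = 51.18 mg/L.
Outfall 2: combined Q = 14.35 m³/s; C = (13.35·51.18 + 1.000·448.0)/14.35 = 78.84 mg/L.

78.8 mg/L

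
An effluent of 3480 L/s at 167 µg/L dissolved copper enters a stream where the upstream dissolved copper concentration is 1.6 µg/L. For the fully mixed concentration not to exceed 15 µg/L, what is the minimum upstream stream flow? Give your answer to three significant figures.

39500 L/s

Set C_mix = 15: (Q·1.600 + 3480·167.0) / (Q + 3480) = 15
→ Q = 3480·(167.0 − 15)/(15 − 1.600) = 39470 L/s.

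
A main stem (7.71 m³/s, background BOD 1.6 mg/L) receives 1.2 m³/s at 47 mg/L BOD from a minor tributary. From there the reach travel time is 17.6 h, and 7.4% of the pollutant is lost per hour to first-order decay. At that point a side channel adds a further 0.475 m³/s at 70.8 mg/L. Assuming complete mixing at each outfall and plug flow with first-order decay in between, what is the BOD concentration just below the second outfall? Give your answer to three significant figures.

5.48 mg/L

Conservation of mass: C = (7.710·1.600 + 1.200·47.00) / 8.910 = 68.74/8.910 = 7.714 mg/L; combined flow 8.910 m³/s.
7.4%/h lost → k = −ln(1 − 0.074) = 0.07688 h⁻¹.
After decay, C = 7.714 × e^(−kt) = 7.714 × 0.2584 = 1.994 mg/L.
Second outfall: C = (8.910·1.994 + 0.4750·70.80)/9.385 = 5.476 mg/L.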